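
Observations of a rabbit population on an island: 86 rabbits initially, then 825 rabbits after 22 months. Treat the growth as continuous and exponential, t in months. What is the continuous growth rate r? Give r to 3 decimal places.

r ≈ 0.103 per month

825 = 86 · e^(r·22)
e^(22r) = 825/86 = 9.59302
r = ln(9.59302) / 22 = 2.26104 / 22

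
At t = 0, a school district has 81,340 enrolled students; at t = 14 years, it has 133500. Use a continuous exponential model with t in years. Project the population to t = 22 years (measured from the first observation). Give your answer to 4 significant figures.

≈ 177,200 enrolled students

r = ln(133500/81340) / 14 ≈ 0.03539 per year
P(22) = 81340 · e^(0.03539·22) = 81340 · 2.17839 ≈ 177190.16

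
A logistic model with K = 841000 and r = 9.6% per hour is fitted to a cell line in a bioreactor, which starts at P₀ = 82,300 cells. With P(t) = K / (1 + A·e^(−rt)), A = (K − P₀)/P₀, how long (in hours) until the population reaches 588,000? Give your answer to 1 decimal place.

t ≈ 31.9 hours

A = (841000 − 82300)/82300 = 9.21871
588000 = 841000/(1 + 9.21871·e^(−0.096t)) → 1 + 9.21871·e^(−0.096t) = 1.43027
e^(−0.096t) = 0.046674 → t = ln(21.42531)/0.096 = 3.06457/0.096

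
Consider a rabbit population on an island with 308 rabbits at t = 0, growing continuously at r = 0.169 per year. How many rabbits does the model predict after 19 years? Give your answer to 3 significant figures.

P(19) = 308 · e^(0.169·19) = 308 · e^(3.211)
= 308 · 24.80388 ≈ 7639.59

≈ 7,640 rabbits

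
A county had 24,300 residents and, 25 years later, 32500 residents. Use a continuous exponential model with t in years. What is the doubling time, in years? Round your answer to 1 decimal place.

r = ln(32500/24300) / 25 = ln(1.33745) / 25 ≈ 0.011631 per year
doubling time = ln 2 / |r| = 0.69315 / 0.011631

doubling time ≈ 59.6 years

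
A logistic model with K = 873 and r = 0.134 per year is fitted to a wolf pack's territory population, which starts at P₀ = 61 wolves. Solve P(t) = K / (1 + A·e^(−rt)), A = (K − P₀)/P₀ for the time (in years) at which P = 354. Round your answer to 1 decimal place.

t ≈ 16.5 years

A = (873 − 61)/61 = 13.31148
354 = 873/(1 + 13.31148·e^(−0.134t)) → 1 + 13.31148·e^(−0.134t) = 2.4661
e^(−0.134t) = 0.110138 → t = ln(9.0795)/0.134 = 2.20602/0.134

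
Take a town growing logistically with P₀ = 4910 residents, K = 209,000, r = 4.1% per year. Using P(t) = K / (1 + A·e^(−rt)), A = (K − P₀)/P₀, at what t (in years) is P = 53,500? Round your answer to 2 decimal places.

t ≈ 64.89 years

A = (209000 − 4910)/4910 = 41.56619
53500 = 209000/(1 + 41.56619·e^(−0.041t)) → 1 + 41.56619·e^(−0.041t) = 3.90654
e^(−0.041t) = 0.069926 → t = ln(14.30091)/0.041 = 2.66032/0.041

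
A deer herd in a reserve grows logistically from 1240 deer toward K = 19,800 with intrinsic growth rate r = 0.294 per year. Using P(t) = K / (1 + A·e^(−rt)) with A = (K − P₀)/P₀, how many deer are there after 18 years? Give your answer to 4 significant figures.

≈ 18,410 deer

A = (19800 − 1240)/1240 = 14.96774
P(18) = 19800 / (1 + 14.96774·e^(−0.294·18)) = 19800 / (1 + 14.96774·0.005032)
= 19800 / 1.07531 ≈ 18413.24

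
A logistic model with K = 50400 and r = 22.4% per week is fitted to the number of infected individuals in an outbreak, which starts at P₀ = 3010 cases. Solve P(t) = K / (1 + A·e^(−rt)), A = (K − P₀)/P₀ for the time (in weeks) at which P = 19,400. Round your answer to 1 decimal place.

t ≈ 10.2 weeks

A = (50400 − 3010)/3010 = 15.74419
19400 = 50400/(1 + 15.74419·e^(−0.224t)) → 1 + 15.74419·e^(−0.224t) = 2.59794
e^(−0.224t) = 0.101494 → t = ln(9.85281)/0.224 = 2.28776/0.224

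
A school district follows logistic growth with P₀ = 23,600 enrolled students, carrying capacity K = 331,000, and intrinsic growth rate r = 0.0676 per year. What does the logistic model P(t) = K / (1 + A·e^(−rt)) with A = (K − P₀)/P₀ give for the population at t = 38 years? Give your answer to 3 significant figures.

A = (331000 − 23600)/23600 = 13.02542
P(38) = 331000 / (1 + 13.02542·e^(−0.0676·38)) = 331000 / (1 + 13.02542·0.076627)
= 331000 / 1.9981 ≈ 165656.97

≈ 166,000 enrolled students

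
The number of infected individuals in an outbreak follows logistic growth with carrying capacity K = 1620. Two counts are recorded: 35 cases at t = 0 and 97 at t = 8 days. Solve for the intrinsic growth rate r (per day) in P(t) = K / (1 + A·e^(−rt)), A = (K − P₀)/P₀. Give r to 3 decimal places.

A = (1620 − 35)/35 = 45.28571
97 = 1620/(1 + 45.28571·e^(−r·8)) → e^(−8r) = (16.70103 − 1)/45.28571 = 0.34671
r = −ln(0.34671)/8 = 1.05927/8

r ≈ 0.132 per day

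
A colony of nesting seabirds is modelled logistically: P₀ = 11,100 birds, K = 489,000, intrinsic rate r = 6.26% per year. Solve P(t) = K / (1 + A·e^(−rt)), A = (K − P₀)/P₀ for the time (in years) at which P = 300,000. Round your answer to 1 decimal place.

t ≈ 67.5 years

A = (489000 − 11100)/11100 = 43.05405
300000 = 489000/(1 + 43.05405·e^(−0.0626t)) → 1 + 43.05405·e^(−0.0626t) = 1.63
e^(−0.0626t) = 0.014633 → t = ln(68.33977)/0.0626 = 4.22449/0.0626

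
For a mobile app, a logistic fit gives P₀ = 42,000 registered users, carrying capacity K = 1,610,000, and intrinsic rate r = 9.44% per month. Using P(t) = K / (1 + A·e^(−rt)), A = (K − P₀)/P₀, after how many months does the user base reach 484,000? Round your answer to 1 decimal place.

A = (1610000 − 42000)/42000 = 37.33333
484000 = 1610000/(1 + 37.33333·e^(−0.0944t)) → 1 + 37.33333·e^(−0.0944t) = 3.32645
e^(−0.0944t) = 0.062316 → t = ln(16.04737)/0.0944 = 2.77554/0.0944

t ≈ 29.4 months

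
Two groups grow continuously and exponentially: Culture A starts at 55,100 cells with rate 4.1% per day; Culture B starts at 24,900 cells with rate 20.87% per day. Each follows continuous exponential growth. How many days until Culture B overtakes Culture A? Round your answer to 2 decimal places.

55100·e^(0.041t) = 24900·e^(0.2087t)
55100/24900 = e^((0.2087 − 0.041)t) → ln(2.21285) = 0.1677·t
t = 0.79428 / 0.1677

t ≈ 4.74 days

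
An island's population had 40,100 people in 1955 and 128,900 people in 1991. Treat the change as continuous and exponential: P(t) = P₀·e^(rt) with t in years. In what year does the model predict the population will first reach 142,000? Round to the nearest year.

year 1994

r = ln(128900/40100) / 36 = 1.16766/36 ≈ 0.032435 per year
t = ln(142000/40100) / r = 1.26445/0.032435 ≈ 38.98 years after 1955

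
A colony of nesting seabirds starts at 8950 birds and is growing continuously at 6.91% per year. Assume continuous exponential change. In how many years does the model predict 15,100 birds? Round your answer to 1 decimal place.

15100 = 8950 · e^(0.0691·t)
t = ln(15100/8950) / 0.0691 = ln(1.68715) / 0.0691 = 0.52304 / 0.0691

t ≈ 7.6 years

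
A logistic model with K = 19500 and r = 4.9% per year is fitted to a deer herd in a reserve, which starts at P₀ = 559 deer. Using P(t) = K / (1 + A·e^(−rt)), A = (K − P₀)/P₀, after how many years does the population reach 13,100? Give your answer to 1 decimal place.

A = (19500 − 559)/559 = 33.88372
13100 = 19500/(1 + 33.88372·e^(−0.049t)) → 1 + 33.88372·e^(−0.049t) = 1.48855
e^(−0.049t) = 0.014418 → t = ln(69.35574)/0.049 = 4.23925/0.049

t ≈ 86.5 years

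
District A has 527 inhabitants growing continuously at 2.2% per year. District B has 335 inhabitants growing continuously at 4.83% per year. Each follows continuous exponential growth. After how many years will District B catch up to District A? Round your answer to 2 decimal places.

t ≈ 17.23 years

527·e^(0.022t) = 335·e^(0.0483t)
527/335 = e^((0.0483 − 0.022)t) → ln(1.57313) = 0.0263·t
t = 0.45307 / 0.0263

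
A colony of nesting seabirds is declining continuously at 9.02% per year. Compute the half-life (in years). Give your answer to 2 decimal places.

half-life ≈ 7.68 years

half-life = ln(2) / |r| = 0.69315 / 0.0902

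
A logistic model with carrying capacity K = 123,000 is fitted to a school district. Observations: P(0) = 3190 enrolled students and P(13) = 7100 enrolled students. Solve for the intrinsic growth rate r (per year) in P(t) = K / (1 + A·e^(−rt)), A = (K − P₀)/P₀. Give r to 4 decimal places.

A = (123000 − 3190)/3190 = 37.55799
7100 = 123000/(1 + 37.55799·e^(−r·13)) → e^(−13r) = (17.32394 − 1)/37.55799 = 0.434633
r = −ln(0.434633)/13 = 0.83325/13

r ≈ 0.0641 per year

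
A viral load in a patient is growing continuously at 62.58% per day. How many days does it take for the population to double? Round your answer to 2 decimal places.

doubling time = ln(2) / |r| = 0.69315 / 0.6258

doubling time ≈ 1.11 days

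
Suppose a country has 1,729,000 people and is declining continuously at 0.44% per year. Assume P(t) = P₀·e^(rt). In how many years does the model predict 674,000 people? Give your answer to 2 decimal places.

674000 = 1729000 · e^(-0.0044·t)
t = ln(674000/1729000) / -0.0044 = ln(0.38982) / -0.0044 = -0.94207 / -0.0044

t ≈ 214.11 years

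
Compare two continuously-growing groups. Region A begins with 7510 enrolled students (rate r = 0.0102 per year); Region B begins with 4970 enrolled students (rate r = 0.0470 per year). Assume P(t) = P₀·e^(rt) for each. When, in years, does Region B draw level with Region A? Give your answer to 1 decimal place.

7510·e^(0.0102t) = 4970·e^(0.047t)
7510/4970 = e^((0.047 − 0.0102)t) → ln(1.51107) = 0.0368·t
t = 0.41282 / 0.0368

t ≈ 11.2 years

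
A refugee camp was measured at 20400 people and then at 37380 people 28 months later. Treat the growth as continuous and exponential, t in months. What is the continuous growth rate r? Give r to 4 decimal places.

r ≈ 0.0216 per month

37380 = 20400 · e^(r·28)
e^(28r) = 37380/20400 = 1.83235
r = ln(1.83235) / 28 = 0.6056 / 28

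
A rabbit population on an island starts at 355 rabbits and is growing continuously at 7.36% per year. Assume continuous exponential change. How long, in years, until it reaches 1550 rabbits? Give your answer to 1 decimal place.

1550 = 355 · e^(0.0736·t)
t = ln(1550/355) / 0.0736 = ln(4.3662) / 0.0736 = 1.47389 / 0.0736

t ≈ 20.0 years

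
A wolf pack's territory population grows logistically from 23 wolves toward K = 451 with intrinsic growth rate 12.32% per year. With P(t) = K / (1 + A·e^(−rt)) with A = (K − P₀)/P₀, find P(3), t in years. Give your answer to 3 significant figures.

A = (451 − 23)/23 = 18.6087
P(3) = 451 / (1 + 18.6087·e^(−0.1232·3)) = 451 / (1 + 18.6087·0.691011)
= 451 / 13.85881 ≈ 32.54

≈ 32.5 wolves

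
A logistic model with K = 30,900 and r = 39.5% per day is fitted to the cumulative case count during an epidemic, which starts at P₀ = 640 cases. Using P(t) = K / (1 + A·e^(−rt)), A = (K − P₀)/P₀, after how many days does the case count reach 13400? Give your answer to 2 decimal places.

t ≈ 9.09 days

A = (30900 − 640)/640 = 47.28125
13400 = 30900/(1 + 47.28125·e^(−0.395t)) → 1 + 47.28125·e^(−0.395t) = 2.30597
e^(−0.395t) = 0.027621 → t = ln(36.20393)/0.395 = 3.58917/0.395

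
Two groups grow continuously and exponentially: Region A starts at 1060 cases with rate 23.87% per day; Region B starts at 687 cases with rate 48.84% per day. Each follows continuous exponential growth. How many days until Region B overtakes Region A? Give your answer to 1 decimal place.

t ≈ 1.7 days

1060·e^(0.2387t) = 687·e^(0.4884t)
1060/687 = e^((0.4884 − 0.2387)t) → ln(1.54294) = 0.2497·t
t = 0.43369 / 0.2497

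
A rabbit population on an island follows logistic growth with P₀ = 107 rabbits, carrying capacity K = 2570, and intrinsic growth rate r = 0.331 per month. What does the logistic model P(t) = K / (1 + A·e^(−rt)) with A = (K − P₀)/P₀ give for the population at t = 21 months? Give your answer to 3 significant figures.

A = (2570 − 107)/107 = 23.01869
P(21) = 2570 / (1 + 23.01869·e^(−0.331·21)) = 2570 / (1 + 23.01869·0.000958)
= 2570 / 1.02204 ≈ 2514.57

≈ 2,510 rabbits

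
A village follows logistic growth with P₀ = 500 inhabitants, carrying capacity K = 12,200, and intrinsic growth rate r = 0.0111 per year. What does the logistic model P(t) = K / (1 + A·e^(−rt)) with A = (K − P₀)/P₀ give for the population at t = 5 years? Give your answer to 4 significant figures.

A = (12200 − 500)/500 = 23.4
P(5) = 12200 / (1 + 23.4·e^(−0.0111·5)) = 12200 / (1 + 23.4·0.946012)
= 12200 / 23.13668 ≈ 527.3

≈ 527.3 inhabitants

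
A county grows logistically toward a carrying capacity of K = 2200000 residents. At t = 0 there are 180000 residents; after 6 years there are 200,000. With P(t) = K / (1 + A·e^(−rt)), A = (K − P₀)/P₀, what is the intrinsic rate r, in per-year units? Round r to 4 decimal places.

r ≈ 0.0192 per year

A = (2200000 − 180000)/180000 = 11.22222
200000 = 2200000/(1 + 11.22222·e^(−r·6)) → e^(−6r) = (11 − 1)/11.22222 = 0.891089
r = −ln(0.891089)/6 = 0.11531/6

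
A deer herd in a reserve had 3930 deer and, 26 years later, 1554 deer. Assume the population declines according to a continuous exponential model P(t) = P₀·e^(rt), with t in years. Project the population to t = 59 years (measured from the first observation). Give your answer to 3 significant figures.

≈ 479 deer

r = ln(1554/3930) / 26 ≈ -0.035685 per year
P(59) = 3930 · e^(-0.035685·59) = 3930 · 0.1218 ≈ 478.66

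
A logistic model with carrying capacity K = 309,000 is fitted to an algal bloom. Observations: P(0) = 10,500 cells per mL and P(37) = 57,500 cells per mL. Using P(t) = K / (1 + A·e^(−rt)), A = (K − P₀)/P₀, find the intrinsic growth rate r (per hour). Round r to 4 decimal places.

A = (309000 − 10500)/10500 = 28.42857
57500 = 309000/(1 + 28.42857·e^(−r·37)) → e^(−37r) = (5.37391 − 1)/28.42857 = 0.153856
r = −ln(0.153856)/37 = 1.87174/37

r ≈ 0.0506 per hour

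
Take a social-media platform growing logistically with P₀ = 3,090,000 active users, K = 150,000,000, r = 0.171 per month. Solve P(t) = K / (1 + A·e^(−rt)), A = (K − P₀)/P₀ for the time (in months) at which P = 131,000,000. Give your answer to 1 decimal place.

A = (150000000 − 3090000)/3090000 = 47.54369
131000000 = 150000000/(1 + 47.54369·e^(−0.171t)) → 1 + 47.54369·e^(−0.171t) = 1.14504
e^(−0.171t) = 0.003051 → t = ln(327.80123)/0.171 = 5.79241/0.171

t ≈ 33.9 months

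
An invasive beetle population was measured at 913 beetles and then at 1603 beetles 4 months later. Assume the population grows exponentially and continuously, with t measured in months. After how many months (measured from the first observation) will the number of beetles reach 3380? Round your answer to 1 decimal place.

t ≈ 9.3 months

r = ln(1603/913) / 4 ≈ 0.140724 per month
t = ln(3380/913) / r = 1.3089 / 0.140724 ≈ 9.301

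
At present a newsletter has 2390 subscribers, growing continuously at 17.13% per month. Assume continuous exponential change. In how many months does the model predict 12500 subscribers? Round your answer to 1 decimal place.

t ≈ 9.7 months

12500 = 2390 · e^(0.1713·t)
t = ln(12500/2390) / 0.1713 = ln(5.23013) / 0.1713 = 1.65444 / 0.1713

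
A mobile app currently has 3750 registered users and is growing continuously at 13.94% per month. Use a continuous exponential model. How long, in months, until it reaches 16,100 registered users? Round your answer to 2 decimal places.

t ≈ 10.45 months

16100 = 3750 · e^(0.1394·t)
t = ln(16100/3750) / 0.1394 = ln(4.29333) / 0.1394 = 1.45706 / 0.1394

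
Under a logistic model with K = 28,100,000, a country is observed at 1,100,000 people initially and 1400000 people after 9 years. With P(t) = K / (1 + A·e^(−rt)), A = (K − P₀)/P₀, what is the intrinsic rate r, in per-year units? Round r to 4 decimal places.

A = (28100000 − 1100000)/1100000 = 24.54545
1400000 = 28100000/(1 + 24.54545·e^(−r·9)) → e^(−9r) = (20.07143 − 1)/24.54545 = 0.776984
r = −ln(0.776984)/9 = 0.25234/9

r ≈ 0.0280 per year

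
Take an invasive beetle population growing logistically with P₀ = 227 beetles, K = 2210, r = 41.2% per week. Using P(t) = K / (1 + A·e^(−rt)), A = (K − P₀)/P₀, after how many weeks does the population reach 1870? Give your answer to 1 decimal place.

A = (2210 − 227)/227 = 8.73568
1870 = 2210/(1 + 8.73568·e^(−0.412t)) → 1 + 8.73568·e^(−0.412t) = 1.18182
e^(−0.412t) = 0.020813 → t = ln(48.04626)/0.412 = 3.87216/0.412

t ≈ 9.4 weeks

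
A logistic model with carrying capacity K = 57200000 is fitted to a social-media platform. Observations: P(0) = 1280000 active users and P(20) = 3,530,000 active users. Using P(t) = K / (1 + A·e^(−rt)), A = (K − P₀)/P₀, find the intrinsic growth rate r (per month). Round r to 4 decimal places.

r ≈ 0.0528 per month

A = (57200000 − 1280000)/1280000 = 43.6875
3530000 = 57200000/(1 + 43.6875·e^(−r·20)) → e^(−20r) = (16.20397 − 1)/43.6875 = 0.348016
r = −ln(0.348016)/20 = 1.05551/20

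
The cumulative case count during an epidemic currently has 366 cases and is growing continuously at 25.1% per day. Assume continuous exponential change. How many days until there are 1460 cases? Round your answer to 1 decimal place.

1460 = 366 · e^(0.251·t)
t = ln(1460/366) / 0.251 = ln(3.98907) / 0.251 = 1.38356 / 0.251

t ≈ 5.5 days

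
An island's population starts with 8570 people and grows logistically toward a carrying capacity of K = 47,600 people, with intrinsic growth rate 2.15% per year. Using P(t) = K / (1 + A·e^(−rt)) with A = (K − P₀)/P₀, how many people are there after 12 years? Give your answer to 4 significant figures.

A = (47600 − 8570)/8570 = 4.55426
P(12) = 47600 / (1 + 4.55426·e^(−0.0215·12)) = 47600 / (1 + 4.55426·0.772595)
= 47600 / 4.5186 ≈ 10534.24

≈ 10,530 people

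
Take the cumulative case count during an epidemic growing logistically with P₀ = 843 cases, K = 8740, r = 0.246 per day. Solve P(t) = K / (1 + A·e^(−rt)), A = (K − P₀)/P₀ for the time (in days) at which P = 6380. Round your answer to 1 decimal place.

A = (8740 − 843)/843 = 9.36773
6380 = 8740/(1 + 9.36773·e^(−0.246t)) → 1 + 9.36773·e^(−0.246t) = 1.36991
e^(−0.246t) = 0.039487 → t = ln(25.32464)/0.246 = 3.23178/0.246

t ≈ 13.1 days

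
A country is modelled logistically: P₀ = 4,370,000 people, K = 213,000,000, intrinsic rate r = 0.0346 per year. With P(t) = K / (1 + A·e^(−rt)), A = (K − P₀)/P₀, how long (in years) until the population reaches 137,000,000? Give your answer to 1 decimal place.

t ≈ 128.8 years

A = (213000000 − 4370000)/4370000 = 47.74142
137000000 = 213000000/(1 + 47.74142·e^(−0.0346t)) → 1 + 47.74142·e^(−0.0346t) = 1.55474
e^(−0.0346t) = 0.01162 → t = ln(86.06019)/0.0346 = 4.45505/0.0346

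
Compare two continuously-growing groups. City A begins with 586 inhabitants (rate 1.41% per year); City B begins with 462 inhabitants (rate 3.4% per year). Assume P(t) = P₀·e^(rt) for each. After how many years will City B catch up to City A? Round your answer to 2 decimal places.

586·e^(0.0141t) = 462·e^(0.034t)
586/462 = e^((0.034 − 0.0141)t) → ln(1.2684) = 0.0199·t
t = 0.23775 / 0.0199

t ≈ 11.95 years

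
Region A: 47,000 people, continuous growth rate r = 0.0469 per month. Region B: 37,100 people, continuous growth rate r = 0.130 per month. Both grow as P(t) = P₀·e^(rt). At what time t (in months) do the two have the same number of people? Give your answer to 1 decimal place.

47000·e^(0.0469t) = 37100·e^(0.13t)
47000/37100 = e^((0.13 − 0.0469)t) → ln(1.26685) = 0.0831·t
t = 0.23653 / 0.0831

t ≈ 2.8 months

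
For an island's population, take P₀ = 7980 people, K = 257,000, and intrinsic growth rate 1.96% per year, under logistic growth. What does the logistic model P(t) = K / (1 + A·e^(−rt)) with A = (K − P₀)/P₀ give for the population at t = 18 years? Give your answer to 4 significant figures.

≈ 11,210 people

A = (257000 − 7980)/7980 = 31.20551
P(18) = 257000 / (1 + 31.20551·e^(−0.0196·18)) = 257000 / (1 + 31.20551·0.702718)
= 257000 / 22.92867 ≈ 11208.68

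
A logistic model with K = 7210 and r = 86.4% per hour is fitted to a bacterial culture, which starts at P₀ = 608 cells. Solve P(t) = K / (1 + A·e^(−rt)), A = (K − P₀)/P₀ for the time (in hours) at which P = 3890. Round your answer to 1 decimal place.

A = (7210 − 608)/608 = 10.85855
3890 = 7210/(1 + 10.85855·e^(−0.864t)) → 1 + 10.85855·e^(−0.864t) = 1.85347
e^(−0.864t) = 0.078599 → t = ln(12.72282)/0.864 = 2.5434/0.864

t ≈ 2.9 hours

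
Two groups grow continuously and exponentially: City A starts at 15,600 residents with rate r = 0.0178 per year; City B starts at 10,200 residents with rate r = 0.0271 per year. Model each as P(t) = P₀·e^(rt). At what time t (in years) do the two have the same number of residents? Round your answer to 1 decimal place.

15600·e^(0.0178t) = 10200·e^(0.0271t)
15600/10200 = e^((0.0271 − 0.0178)t) → ln(1.52941) = 0.0093·t
t = 0.42488 / 0.0093

t ≈ 45.7 years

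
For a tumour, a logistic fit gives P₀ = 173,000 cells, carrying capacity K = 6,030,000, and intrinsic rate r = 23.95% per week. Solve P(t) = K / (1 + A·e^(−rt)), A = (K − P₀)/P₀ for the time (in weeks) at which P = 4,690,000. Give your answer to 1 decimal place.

A = (6030000 − 173000)/173000 = 33.85549
4690000 = 6030000/(1 + 33.85549·e^(−0.2395t)) → 1 + 33.85549·e^(−0.2395t) = 1.28571
e^(−0.2395t) = 0.008439 → t = ln(118.49422)/0.2395 = 4.77486/0.2395

t ≈ 19.9 weeks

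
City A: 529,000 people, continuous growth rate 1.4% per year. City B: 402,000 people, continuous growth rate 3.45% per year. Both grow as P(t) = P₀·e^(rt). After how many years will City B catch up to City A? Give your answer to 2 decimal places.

t ≈ 13.39 years

529000·e^(0.014t) = 402000·e^(0.0345t)
529000/402000 = e^((0.0345 − 0.014)t) → ln(1.31592) = 0.0205·t
t = 0.27454 / 0.0205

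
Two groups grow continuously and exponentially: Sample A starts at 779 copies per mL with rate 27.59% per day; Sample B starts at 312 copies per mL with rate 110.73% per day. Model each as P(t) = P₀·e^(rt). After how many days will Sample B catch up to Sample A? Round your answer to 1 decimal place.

t ≈ 1.1 days

779·e^(0.2759t) = 312·e^(1.1073t)
779/312 = e^((1.1073 − 0.2759)t) → ln(2.49679) = 0.8314·t
t = 0.91501 / 0.8314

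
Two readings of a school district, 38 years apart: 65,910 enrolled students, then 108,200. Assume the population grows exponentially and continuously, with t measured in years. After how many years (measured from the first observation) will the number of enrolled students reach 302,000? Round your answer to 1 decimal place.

t ≈ 116.7 years

r = ln(108200/65910) / 38 ≈ 0.013045 per year
t = ln(302000/65910) / r = 1.52214 / 0.013045 ≈ 116.688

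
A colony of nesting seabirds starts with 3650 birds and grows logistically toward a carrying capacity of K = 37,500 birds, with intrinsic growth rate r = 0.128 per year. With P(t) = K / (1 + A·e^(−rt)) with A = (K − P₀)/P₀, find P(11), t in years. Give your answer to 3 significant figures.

A = (37500 − 3650)/3650 = 9.27397
P(11) = 37500 / (1 + 9.27397·e^(−0.128·11)) = 37500 / (1 + 9.27397·0.244632)
= 37500 / 3.26871 ≈ 11472.41

≈ 11,500 birds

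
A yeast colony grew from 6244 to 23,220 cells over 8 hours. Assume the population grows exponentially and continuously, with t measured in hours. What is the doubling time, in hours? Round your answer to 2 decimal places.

doubling time ≈ 4.22 hours

r = ln(23220/6244) / 8 = ln(3.71877) / 8 ≈ 0.164174 per hour
doubling time = ln 2 / |r| = 0.69315 / 0.164174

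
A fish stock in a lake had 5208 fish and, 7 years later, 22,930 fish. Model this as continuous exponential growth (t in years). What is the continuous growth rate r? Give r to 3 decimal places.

22930 = 5208 · e^(r·7)
e^(7r) = 22930/5208 = 4.40284
r = ln(4.40284) / 7 = 1.48225 / 7

r ≈ 0.212 per year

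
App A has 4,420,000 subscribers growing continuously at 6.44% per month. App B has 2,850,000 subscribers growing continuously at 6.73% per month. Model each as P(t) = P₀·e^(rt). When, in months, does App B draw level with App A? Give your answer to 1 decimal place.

t ≈ 151.3 months

4420000·e^(0.0644t) = 2850000·e^(0.0673t)
4420000/2850000 = e^((0.0673 − 0.0644)t) → ln(1.55088) = 0.0029·t
t = 0.43882 / 0.0029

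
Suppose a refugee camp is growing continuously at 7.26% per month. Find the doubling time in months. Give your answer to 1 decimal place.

doubling time = ln(2) / |r| = 0.69315 / 0.0726

doubling time ≈ 9.5 months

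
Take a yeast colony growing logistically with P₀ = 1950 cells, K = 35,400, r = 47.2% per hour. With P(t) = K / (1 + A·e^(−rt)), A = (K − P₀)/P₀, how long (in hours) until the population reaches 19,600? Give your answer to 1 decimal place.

A = (35400 − 1950)/1950 = 17.15385
19600 = 35400/(1 + 17.15385·e^(−0.472t)) → 1 + 17.15385·e^(−0.472t) = 1.80612
e^(−0.472t) = 0.046994 → t = ln(21.27945)/0.472 = 3.05774/0.472

t ≈ 6.5 hours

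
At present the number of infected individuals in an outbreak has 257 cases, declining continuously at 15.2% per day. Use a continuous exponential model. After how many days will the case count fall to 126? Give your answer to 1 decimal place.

t ≈ 4.7 days

126 = 257 · e^(-0.152·t)
t = ln(126/257) / -0.152 = ln(0.49027) / -0.152 = -0.71279 / -0.152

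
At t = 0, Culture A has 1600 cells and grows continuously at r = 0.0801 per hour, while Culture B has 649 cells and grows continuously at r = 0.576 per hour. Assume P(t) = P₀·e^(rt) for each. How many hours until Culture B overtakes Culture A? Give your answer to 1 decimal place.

t ≈ 1.8 hours

1600·e^(0.0801t) = 649·e^(0.576t)
1600/649 = e^((0.576 − 0.0801)t) → ln(2.46533) = 0.4959·t
t = 0.90233 / 0.4959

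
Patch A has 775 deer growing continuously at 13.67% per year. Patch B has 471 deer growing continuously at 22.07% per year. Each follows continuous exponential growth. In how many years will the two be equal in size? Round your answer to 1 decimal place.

775·e^(0.1367t) = 471·e^(0.2207t)
775/471 = e^((0.2207 − 0.1367)t) → ln(1.64544) = 0.084·t
t = 0.498 / 0.084

t ≈ 5.9 years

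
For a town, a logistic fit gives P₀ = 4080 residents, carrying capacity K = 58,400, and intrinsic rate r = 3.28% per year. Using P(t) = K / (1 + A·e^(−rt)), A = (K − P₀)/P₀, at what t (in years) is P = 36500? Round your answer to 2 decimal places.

A = (58400 − 4080)/4080 = 13.31373
36500 = 58400/(1 + 13.31373·e^(−0.0328t)) → 1 + 13.31373·e^(−0.0328t) = 1.6
e^(−0.0328t) = 0.045066 → t = ln(22.18954)/0.0328 = 3.09962/0.0328

t ≈ 94.50 years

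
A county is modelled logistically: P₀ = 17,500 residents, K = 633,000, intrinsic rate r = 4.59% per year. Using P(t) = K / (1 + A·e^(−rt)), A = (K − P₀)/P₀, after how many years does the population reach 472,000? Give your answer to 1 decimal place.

t ≈ 101.0 years

A = (633000 − 17500)/17500 = 35.17143
472000 = 633000/(1 + 35.17143·e^(−0.0459t)) → 1 + 35.17143·e^(−0.0459t) = 1.3411
e^(−0.0459t) = 0.009698 → t = ln(103.11127)/0.0459 = 4.63581/0.0459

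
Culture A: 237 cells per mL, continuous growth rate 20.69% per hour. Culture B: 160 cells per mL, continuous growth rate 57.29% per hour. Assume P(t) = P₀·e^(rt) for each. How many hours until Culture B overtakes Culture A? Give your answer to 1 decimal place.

t ≈ 1.1 hours

237·e^(0.2069t) = 160·e^(0.5729t)
237/160 = e^((0.5729 − 0.2069)t) → ln(1.48125) = 0.366·t
t = 0.39289 / 0.366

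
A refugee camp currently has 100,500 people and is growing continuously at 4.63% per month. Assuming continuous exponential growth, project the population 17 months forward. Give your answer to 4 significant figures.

P(17) = 100500 · e^(0.0463·17) = 100500 · e^(0.7871)
= 100500 · 2.19702 ≈ 220800.09

≈ 220,800 people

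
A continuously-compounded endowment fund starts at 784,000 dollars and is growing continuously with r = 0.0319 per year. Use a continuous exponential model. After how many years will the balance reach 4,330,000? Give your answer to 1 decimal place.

4330000 = 784000 · e^(0.0319·t)
t = ln(4330000/784000) / 0.0319 = ln(5.52296) / 0.0319 = 1.70891 / 0.0319

t ≈ 53.6 years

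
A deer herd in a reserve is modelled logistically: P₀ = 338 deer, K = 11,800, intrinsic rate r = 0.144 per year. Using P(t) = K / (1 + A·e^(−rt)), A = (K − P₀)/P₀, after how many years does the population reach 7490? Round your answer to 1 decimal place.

t ≈ 28.3 years

A = (11800 − 338)/338 = 33.91124
7490 = 11800/(1 + 33.91124·e^(−0.144t)) → 1 + 33.91124·e^(−0.144t) = 1.57543
e^(−0.144t) = 0.016969 → t = ln(58.9316)/0.144 = 4.07638/0.144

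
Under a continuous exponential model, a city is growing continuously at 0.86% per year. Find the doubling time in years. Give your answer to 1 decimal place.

doubling time ≈ 80.6 years

doubling time = ln(2) / |r| = 0.69315 / 0.0086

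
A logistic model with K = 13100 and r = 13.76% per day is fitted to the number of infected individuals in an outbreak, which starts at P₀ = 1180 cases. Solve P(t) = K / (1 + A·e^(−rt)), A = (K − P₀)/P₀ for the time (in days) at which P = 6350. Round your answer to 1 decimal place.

t ≈ 16.4 days

A = (13100 − 1180)/1180 = 10.10169
6350 = 13100/(1 + 10.10169·e^(−0.1376t)) → 1 + 10.10169·e^(−0.1376t) = 2.06299
e^(−0.1376t) = 0.105229 → t = ln(9.50308)/0.1376 = 2.25162/0.1376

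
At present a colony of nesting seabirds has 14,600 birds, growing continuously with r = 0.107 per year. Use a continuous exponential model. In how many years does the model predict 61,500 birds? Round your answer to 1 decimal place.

61500 = 14600 · e^(0.107·t)
t = ln(61500/14600) / 0.107 = ln(4.21233) / 0.107 = 1.43802 / 0.107

t ≈ 13.4 years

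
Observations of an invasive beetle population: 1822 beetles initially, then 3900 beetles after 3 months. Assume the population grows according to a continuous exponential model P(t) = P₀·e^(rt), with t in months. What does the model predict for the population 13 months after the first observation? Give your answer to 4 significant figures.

r = ln(3900/1822) / 3 ≈ 0.253681 per month
P(13) = 1822 · e^(0.253681·13) = 1822 · 27.05434 ≈ 49293.02

≈ 49,290 beetles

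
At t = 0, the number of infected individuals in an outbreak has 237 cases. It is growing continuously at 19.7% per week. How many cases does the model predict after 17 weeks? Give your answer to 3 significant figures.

P(17) = 237 · e^(0.197·17) = 237 · e^(3.349)
= 237 · 28.47425 ≈ 6748.4

≈ 6,750 cases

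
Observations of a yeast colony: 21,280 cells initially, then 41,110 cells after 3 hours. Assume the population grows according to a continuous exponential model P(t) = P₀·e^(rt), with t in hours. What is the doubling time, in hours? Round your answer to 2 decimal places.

r = ln(41110/21280) / 3 = ln(1.93186) / 3 ≈ 0.219495 per hour
doubling time = ln 2 / |r| = 0.69315 / 0.219495

doubling time ≈ 3.16 hours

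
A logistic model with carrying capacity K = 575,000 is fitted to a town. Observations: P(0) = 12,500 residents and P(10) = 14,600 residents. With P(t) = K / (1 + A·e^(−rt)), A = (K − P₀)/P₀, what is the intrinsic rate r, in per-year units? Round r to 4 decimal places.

r ≈ 0.0159 per year

A = (575000 − 12500)/12500 = 45
14600 = 575000/(1 + 45·e^(−r·10)) → e^(−10r) = (39.38356 − 1)/45 = 0.852968
r = −ln(0.852968)/10 = 0.15903/10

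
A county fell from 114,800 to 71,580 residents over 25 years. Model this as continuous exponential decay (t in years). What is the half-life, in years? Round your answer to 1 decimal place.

half-life ≈ 36.7 years

r = ln(71580/114800) / 25 = ln(0.62352) / 25 ≈ -0.018895 per year
half-life = ln 2 / |r| = 0.69315 / 0.018895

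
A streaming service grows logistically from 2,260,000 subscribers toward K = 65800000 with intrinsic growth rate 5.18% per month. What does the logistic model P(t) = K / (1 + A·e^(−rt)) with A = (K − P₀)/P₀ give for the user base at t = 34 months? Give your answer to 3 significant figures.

≈ 11,300,000 subscribers

A = (65800000 − 2260000)/2260000 = 28.11504
P(34) = 65800000 / (1 + 28.11504·e^(−0.0518·34)) = 65800000 / (1 + 28.11504·0.171839)
= 65800000 / 5.83125 ≈ 11284033.92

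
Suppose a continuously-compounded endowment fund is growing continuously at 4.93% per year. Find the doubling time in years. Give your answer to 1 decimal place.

doubling time = ln(2) / |r| = 0.69315 / 0.0493

doubling time ≈ 14.1 years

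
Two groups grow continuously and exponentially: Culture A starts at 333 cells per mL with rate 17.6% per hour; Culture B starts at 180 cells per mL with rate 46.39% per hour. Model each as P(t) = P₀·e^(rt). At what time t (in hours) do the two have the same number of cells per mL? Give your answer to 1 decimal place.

333·e^(0.176t) = 180·e^(0.4639t)
333/180 = e^((0.4639 − 0.176)t) → ln(1.85) = 0.2879·t
t = 0.61519 / 0.2879

t ≈ 2.1 hours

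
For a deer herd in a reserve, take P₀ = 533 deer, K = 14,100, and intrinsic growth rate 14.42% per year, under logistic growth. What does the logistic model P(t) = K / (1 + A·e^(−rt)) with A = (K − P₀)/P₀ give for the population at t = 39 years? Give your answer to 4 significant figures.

A = (14100 − 533)/533 = 25.45403
P(39) = 14100 / (1 + 25.45403·e^(−0.1442·39)) = 14100 / (1 + 25.45403·0.003611)
= 14100 / 1.09191 ≈ 12913.13

≈ 12,910 deer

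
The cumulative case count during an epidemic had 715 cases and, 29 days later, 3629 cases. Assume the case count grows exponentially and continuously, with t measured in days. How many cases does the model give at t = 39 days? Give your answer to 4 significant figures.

r = ln(3629/715) / 29 ≈ 0.056015 per day
P(39) = 715 · e^(0.056015·39) = 715 · 8.8869 ≈ 6354.13

≈ 6,354 cases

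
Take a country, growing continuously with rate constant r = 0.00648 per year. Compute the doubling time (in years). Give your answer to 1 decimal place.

doubling time = ln(2) / |r| = 0.69315 / 0.00648

doubling time ≈ 107.0 years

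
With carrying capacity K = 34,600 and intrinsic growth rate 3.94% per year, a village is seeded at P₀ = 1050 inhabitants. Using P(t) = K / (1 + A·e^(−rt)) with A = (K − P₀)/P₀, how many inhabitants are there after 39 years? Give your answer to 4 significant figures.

≈ 4,395 inhabitants

A = (34600 − 1050)/1050 = 31.95238
P(39) = 34600 / (1 + 31.95238·e^(−0.0394·39)) = 34600 / (1 + 31.95238·0.215111)
= 34600 / 7.87332 ≈ 4394.59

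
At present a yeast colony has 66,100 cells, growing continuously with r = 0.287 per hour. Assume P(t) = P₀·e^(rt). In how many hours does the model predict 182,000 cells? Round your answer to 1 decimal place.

182000 = 66100 · e^(0.287·t)
t = ln(182000/66100) / 0.287 = ln(2.7534) / 0.287 = 1.01284 / 0.287

t ≈ 3.5 hours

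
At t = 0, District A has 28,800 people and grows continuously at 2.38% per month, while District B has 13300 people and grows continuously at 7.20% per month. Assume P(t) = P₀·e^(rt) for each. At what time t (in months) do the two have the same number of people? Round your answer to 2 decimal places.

t ≈ 16.03 months

28800·e^(0.0238t) = 13300·e^(0.072t)
28800/13300 = e^((0.072 − 0.0238)t) → ln(2.16541) = 0.0482·t
t = 0.77261 / 0.0482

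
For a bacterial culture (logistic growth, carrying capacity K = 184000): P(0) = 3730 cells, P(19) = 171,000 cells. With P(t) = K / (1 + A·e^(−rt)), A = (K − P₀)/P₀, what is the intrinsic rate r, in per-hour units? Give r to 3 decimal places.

r ≈ 0.340 per hour

A = (184000 − 3730)/3730 = 48.32976
171000 = 184000/(1 + 48.32976·e^(−r·19)) → e^(−19r) = (1.07602 − 1)/48.32976 = 0.001573
r = −ln(0.001573)/19 = 6.45476/19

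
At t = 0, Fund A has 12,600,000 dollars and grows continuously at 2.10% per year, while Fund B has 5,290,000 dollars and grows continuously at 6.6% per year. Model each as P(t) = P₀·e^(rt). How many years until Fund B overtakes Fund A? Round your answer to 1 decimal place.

t ≈ 19.3 years

12600000·e^(0.021t) = 5290000·e^(0.066t)
12600000/5290000 = e^((0.066 − 0.021)t) → ln(2.38185) = 0.045·t
t = 0.86788 / 0.045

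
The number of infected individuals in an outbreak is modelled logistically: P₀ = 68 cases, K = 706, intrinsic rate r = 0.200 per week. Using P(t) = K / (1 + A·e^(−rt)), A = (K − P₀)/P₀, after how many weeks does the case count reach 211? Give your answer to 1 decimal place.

A = (706 − 68)/68 = 9.38235
211 = 706/(1 + 9.38235·e^(−0.2t)) → 1 + 9.38235·e^(−0.2t) = 3.34597
e^(−0.2t) = 0.250041 → t = ln(3.99935)/0.2 = 1.38613/0.2

t ≈ 6.9 weeks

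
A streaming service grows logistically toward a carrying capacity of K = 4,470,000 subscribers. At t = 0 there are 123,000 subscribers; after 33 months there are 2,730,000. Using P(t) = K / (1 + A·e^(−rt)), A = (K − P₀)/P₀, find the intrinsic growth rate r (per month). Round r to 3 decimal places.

r ≈ 0.122 per month

A = (4470000 − 123000)/123000 = 35.34146
2730000 = 4470000/(1 + 35.34146·e^(−r·33)) → e^(−33r) = (1.63736 − 1)/35.34146 = 0.018034
r = −ln(0.018034)/33 = 4.01547/33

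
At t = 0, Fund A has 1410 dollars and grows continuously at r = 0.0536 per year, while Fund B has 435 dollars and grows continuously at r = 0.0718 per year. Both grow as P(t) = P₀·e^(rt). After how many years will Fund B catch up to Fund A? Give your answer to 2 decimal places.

1410·e^(0.0536t) = 435·e^(0.0718t)
1410/435 = e^((0.0718 − 0.0536)t) → ln(3.24138) = 0.0182·t
t = 1.176 / 0.0182

t ≈ 64.62 years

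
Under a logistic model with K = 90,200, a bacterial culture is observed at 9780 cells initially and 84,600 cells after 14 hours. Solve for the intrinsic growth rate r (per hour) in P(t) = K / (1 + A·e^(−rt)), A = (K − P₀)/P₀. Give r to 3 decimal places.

A = (90200 − 9780)/9780 = 8.2229
84600 = 90200/(1 + 8.2229·e^(−r·14)) → e^(−14r) = (1.06619 − 1)/8.2229 = 0.00805
r = −ln(0.00805)/14 = 4.82209/14

r ≈ 0.344 per hour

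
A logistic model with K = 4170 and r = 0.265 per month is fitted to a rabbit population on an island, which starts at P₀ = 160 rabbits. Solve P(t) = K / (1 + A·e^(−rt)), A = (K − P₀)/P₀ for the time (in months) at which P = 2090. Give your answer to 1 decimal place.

t ≈ 12.2 months

A = (4170 − 160)/160 = 25.0625
2090 = 4170/(1 + 25.0625·e^(−0.265t)) → 1 + 25.0625·e^(−0.265t) = 1.99522
e^(−0.265t) = 0.039709 → t = ln(25.18299)/0.265 = 3.22617/0.265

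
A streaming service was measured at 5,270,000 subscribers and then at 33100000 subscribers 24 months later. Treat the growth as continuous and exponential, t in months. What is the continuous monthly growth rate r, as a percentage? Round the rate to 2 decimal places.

r ≈ 7.66% per month

33100000 = 5270000 · e^(r·24)
e^(24r) = 33100000/5270000 = 6.28083
r = ln(6.28083) / 24 = 1.8375 / 24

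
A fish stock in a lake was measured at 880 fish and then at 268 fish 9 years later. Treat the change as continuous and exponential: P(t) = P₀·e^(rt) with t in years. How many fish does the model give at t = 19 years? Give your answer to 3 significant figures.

≈ 71.5 fish

r = ln(268/880) / 9 ≈ -0.132104 per year
P(19) = 880 · e^(-0.132104·19) = 880 · 0.08127 ≈ 71.52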